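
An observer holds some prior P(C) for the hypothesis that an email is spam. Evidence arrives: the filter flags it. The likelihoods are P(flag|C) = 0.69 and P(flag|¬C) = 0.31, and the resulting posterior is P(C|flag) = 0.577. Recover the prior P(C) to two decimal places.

P(C) = 0.38

Bayes' rule in odds form gives O(C|E) = O(C)·[P(E|C)/P(E|¬C)], hence O(C) = O(C|E)/LR.
Posterior odds = 0.577/(1−0.577) = 1.3641. LR = 0.69/0.31 = 2.2258.
Prior odds = 1.3641/2.2258 = 0.6129, so P(C) = 0.6129/(1+0.6129) ≈ 0.38.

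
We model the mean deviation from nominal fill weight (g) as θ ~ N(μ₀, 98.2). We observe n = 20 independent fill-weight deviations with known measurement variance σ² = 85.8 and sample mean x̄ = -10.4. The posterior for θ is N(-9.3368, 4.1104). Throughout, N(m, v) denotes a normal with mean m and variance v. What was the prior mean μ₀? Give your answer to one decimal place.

With known observation variance, the Normal–Normal posterior has precision τ_n = τ₀ + n/σ² and mean μ_n = (τ₀μ₀ + (n/σ²)x̄)/τ_n.
Here τ₀ = 1/98.2 = 0.010183 and τ_data = 20/85.8 = 0.233100, so τ_n = 0.243283.
Rearranging for μ₀: μ₀ = (μ_n·τ_n − τ_data·x̄)/τ₀ = (-9.3368·0.243283 − 0.233100·-10.4) / 0.010183 = 0.152755/0.010183 ≈ 15.0.

μ₀ = 15.0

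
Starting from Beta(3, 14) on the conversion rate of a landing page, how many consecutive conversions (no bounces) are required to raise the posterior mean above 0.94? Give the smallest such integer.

k = 217

After k conversions and 0 bounces the posterior is Beta(3+k, 14), with mean (3+k)/(3+14+k).
Set (3+k)/(17+k) > 0.94 and solve: k > (0.94·17 − 3)/(1 − 0.94) = 216.333.
The smallest integer exceeding 216.333 is 217, and checking k=217: (220)/(234) = 0.9402 > 0.94.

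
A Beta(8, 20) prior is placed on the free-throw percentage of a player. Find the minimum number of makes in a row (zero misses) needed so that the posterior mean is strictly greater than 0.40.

k = 6

After k makes and 0 misses the posterior is Beta(8+k, 20), with mean (8+k)/(8+20+k).
Set (8+k)/(28+k) > 0.40 and solve: k > (0.40·28 − 8)/(1 − 0.40) = 5.333.
The smallest integer exceeding 5.333 is 6.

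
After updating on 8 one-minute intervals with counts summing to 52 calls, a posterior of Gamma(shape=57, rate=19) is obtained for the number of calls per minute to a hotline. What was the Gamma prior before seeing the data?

Gamma(shape=5, rate=11)

A Gamma(α, β) prior (rate parametrization) on a Poisson rate with n observations summing to S gives posterior Gamma(α+S, β+n).
So α = 57 − 52 = 5 and β = 19 − 8 = 11.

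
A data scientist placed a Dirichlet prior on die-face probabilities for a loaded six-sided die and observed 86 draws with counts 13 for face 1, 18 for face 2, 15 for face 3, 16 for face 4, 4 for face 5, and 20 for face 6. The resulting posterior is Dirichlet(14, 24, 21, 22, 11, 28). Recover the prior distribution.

Dirichlet(1, 6, 6, 6, 7, 8)

For a Dirichlet(α) prior with multinomial counts c, the posterior is Dirichlet(α + c) componentwise.
Subtract each count from the matching posterior parameter: 14−13=1, 24−18=6, 21−15=6, 22−16=6, 11−4=7, 28−20=8.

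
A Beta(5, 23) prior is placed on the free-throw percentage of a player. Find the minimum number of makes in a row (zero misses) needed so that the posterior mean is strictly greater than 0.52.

k = 20

After k makes and 0 misses the posterior is Beta(5+k, 23), with mean (5+k)/(5+23+k).
Set (5+k)/(28+k) > 0.52 and solve: k > (0.52·28 − 5)/(1 − 0.52) = 19.917.
The smallest integer exceeding 19.917 is 20, and checking k=20: (25)/(48) = 0.5208 > 0.52.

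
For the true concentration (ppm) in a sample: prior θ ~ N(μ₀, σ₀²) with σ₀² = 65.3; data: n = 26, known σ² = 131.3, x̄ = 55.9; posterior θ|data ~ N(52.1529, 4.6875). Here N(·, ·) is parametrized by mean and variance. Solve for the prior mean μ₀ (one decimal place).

The posterior mean is a precision-weighted average: μ_n = (τ₀μ₀ + τ_data·x̄)/(τ₀+τ_data), with τ₀=1/σ₀² and τ_data=n/σ².
Here τ₀ = 1/65.3 = 0.015314 and τ_data = 26/131.3 = 0.198020, so τ_n = 0.213334.
Rearranging for μ₀: μ₀ = (μ_n·τ_n − τ_data·x̄)/τ₀ = (52.1529·0.213334 − 0.198020·55.9) / 0.015314 = 0.056669/0.015314 ≈ 3.7.

μ₀ = 3.7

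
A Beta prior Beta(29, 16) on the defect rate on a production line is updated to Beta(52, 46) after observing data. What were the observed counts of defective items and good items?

Under Beta–binomial conjugacy the posterior parameters are (a+s, b+f).
Match parameters: s=52−29=23, f=46−16=30.

23 defective items and 30 good items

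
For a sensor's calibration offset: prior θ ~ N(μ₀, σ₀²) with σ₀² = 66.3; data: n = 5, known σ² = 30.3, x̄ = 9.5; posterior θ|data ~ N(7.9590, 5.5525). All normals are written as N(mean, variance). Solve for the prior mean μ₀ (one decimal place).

The posterior mean is a precision-weighted average: μ_n = (τ₀μ₀ + τ_data·x̄)/(τ₀+τ_data), with τ₀=1/σ₀² and τ_data=n/σ².
Here τ₀ = 1/66.3 = 0.015083 and τ_data = 5/30.3 = 0.165017, so τ_n = 0.180100.
Rearranging for μ₀: μ₀ = (μ_n·τ_n − τ_data·x̄)/τ₀ = (7.9590·0.180100 − 0.165017·9.5) / 0.015083 = -0.134246/0.015083 ≈ -8.9.

μ₀ = -8.9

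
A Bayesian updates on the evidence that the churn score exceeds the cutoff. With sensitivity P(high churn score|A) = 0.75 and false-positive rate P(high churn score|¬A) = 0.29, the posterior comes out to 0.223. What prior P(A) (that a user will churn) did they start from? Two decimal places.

P(A) = 0.10

In odds form, posterior odds = prior odds × likelihood ratio, so prior odds = posterior odds ÷ LR.
Posterior odds = 0.223/(1−0.223) = 0.2870. LR = 0.75/0.29 = 2.5862.
Prior odds = 0.2870/2.5862 = 0.1110, so P(A) = 0.1110/(1+0.1110) ≈ 0.10.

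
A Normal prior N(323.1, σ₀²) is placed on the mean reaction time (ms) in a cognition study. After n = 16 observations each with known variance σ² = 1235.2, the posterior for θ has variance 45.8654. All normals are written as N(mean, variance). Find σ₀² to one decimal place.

σ₀² = 113.0

Posterior precision equals prior precision plus data precision: 1/σ_n² = 1/σ₀² + n/σ².
So 1/σ₀² = 1/45.8654 − 16/1235.2 = 0.021803 − 0.012953 = 0.008850.
Hence σ₀² = 1/0.008850 ≈ 113.0.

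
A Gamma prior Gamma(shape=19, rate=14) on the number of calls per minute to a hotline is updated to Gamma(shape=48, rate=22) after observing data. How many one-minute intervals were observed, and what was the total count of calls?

n = 8 one-minute intervals with total 29 calls

Gamma–Poisson conjugacy: posterior shape = α + Σxᵢ, posterior rate = β + n.
Matching: Σxᵢ = 48 − 19 = 29 and n = 22 − 14 = 8.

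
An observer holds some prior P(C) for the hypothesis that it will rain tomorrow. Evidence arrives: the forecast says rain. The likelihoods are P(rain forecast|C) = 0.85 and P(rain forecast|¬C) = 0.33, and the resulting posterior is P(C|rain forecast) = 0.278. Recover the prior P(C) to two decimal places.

In odds form, posterior odds = prior odds × likelihood ratio, so prior odds = posterior odds ÷ LR.
Posterior odds = 0.278/(1−0.278) = 0.3850. LR = 0.85/0.33 = 2.5758.
Prior odds = 0.3850/2.5758 = 0.1495, so P(C) = 0.1495/(1+0.1495) ≈ 0.13.

P(C) = 0.13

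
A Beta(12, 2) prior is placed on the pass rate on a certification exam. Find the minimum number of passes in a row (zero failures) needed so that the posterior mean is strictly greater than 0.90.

After k passes and 0 failures the posterior is Beta(12+k, 2), with mean (12+k)/(12+2+k).
Set (12+k)/(14+k) > 0.90 and solve: k > (0.90·14 − 12)/(1 − 0.90) = 6.000.
The smallest integer exceeding 6.000 is 7.

k = 7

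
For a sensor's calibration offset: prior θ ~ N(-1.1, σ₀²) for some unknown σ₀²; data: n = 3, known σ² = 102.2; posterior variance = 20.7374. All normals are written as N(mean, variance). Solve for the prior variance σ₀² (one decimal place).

For the Normal–Normal model with known σ², precisions add: τ_n = τ₀ + n/σ².
So 1/σ₀² = 1/20.7374 − 3/102.2 = 0.048222 − 0.029354 = 0.018868.
Hence σ₀² = 1/0.018868 ≈ 53.0.

σ₀² = 53.0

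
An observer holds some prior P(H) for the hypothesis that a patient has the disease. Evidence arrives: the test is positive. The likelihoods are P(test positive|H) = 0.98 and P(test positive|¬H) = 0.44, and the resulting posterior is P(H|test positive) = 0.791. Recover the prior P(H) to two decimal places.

In odds form, posterior odds = prior odds × likelihood ratio, so prior odds = posterior odds ÷ LR.
Posterior odds = 0.791/(1−0.791) = 3.7847. LR = 0.98/0.44 = 2.2273.
Prior odds = 3.7847/2.2273 = 1.6992, so P(H) = 1.6992/(1+1.6992) ≈ 0.63.

P(H) = 0.63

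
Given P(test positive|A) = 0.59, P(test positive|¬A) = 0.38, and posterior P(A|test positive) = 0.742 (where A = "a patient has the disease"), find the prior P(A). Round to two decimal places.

P(A) = 0.65

Bayes' rule in odds form gives O(A|E) = O(A)·[P(E|A)/P(E|¬A)], hence O(A) = O(A|E)/LR.
Posterior odds = 0.742/(1−0.742) = 2.8760. LR = 0.59/0.38 = 1.5526.
Prior odds = 2.8760/1.5526 = 1.8524, so P(A) = 1.8524/(1+1.8524) ≈ 0.65.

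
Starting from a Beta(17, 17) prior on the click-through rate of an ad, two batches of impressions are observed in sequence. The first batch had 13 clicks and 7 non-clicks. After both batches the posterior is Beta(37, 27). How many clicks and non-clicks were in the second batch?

Because Beta–binomial updating is additive in the counts, the combined data contributed (α_post−α_prior, β_post−β_prior) successes and failures.
Total across both batches: 37−17=20 clicks, 27−17=10 non-clicks.
Subtract the first batch: 20−13=7 clicks and 10−7=3 non-clicks.

7 clicks and 3 non-clicks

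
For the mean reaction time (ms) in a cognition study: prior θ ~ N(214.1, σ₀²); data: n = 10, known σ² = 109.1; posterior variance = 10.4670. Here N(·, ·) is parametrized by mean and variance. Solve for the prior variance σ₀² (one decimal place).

Posterior precision equals prior precision plus data precision: 1/σ_n² = 1/σ₀² + n/σ².
So 1/σ₀² = 1/10.4670 − 10/109.1 = 0.095538 − 0.091659 = 0.003879.
Hence σ₀² = 1/0.003879 ≈ 257.8.

σ₀² = 257.8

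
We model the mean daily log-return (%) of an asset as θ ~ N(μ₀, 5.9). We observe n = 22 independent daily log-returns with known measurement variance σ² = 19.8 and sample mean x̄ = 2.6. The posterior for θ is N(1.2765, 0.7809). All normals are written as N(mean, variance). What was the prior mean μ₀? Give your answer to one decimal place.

μ₀ = -7.4

With known observation variance, the Normal–Normal posterior has precision τ_n = τ₀ + n/σ² and mean μ_n = (τ₀μ₀ + (n/σ²)x̄)/τ_n.
Here τ₀ = 1/5.9 = 0.169492 and τ_data = 22/19.8 = 1.111111, so τ_n = 1.280603.
Rearranging for μ₀: μ₀ = (μ_n·τ_n − τ_data·x̄)/τ₀ = (1.2765·1.280603 − 1.111111·2.6) / 0.169492 = -1.254199/0.169492 ≈ -7.4.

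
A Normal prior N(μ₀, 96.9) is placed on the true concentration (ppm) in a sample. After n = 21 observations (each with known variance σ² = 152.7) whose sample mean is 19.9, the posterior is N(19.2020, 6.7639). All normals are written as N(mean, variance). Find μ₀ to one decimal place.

With known observation variance, the Normal–Normal posterior has precision τ_n = τ₀ + n/σ² and mean μ_n = (τ₀μ₀ + (n/σ²)x̄)/τ_n.
Here τ₀ = 1/96.9 = 0.010320 and τ_data = 21/152.7 = 0.137525, so τ_n = 0.147845.
Rearranging for μ₀: μ₀ = (μ_n·τ_n − τ_data·x̄)/τ₀ = (19.2020·0.147845 − 0.137525·19.9) / 0.010320 = 0.102172/0.010320 ≈ 9.9.

μ₀ = 9.9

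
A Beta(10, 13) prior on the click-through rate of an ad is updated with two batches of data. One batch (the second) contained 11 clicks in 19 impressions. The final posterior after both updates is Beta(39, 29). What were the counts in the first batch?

Sequential conjugate updates are equivalent to a single update on the pooled data, so total successes = posterior α − prior α and total failures = posterior β − prior β.
Total across both batches: 39−10=29 clicks, 29−13=16 non-clicks.
Subtract the second batch: 29−11=18 clicks and 16−8=8 non-clicks.

18 clicks and 8 non-clicks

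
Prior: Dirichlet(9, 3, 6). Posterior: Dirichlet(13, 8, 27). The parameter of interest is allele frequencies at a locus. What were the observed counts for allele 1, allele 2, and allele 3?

For a Dirichlet(α) prior with multinomial counts c, the posterior is Dirichlet(α + c) componentwise.
Counts are posterior − prior componentwise: 13−9=4, 8−3=5, 27−6=21.

counts (4, 5, 21)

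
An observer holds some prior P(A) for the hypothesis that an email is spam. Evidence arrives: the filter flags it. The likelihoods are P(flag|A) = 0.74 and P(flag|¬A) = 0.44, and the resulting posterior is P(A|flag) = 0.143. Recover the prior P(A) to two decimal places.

P(A) = 0.09

Bayes' rule in odds form gives O(A|E) = O(A)·[P(E|A)/P(E|¬A)], hence O(A) = O(A|E)/LR.
Posterior odds = 0.143/(1−0.143) = 0.1669. LR = 0.74/0.44 = 1.6818.
Prior odds = 0.1669/1.6818 = 0.0992, so P(A) = 0.0992/(1+0.0992) ≈ 0.09.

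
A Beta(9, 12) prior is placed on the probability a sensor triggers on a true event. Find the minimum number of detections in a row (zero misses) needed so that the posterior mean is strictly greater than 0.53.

k = 5

After k detections and 0 misses the posterior is Beta(9+k, 12), with mean (9+k)/(9+12+k).
Set (9+k)/(21+k) > 0.53 and solve: k > (0.53·21 − 9)/(1 − 0.53) = 4.532.
The smallest integer exceeding 4.532 is 5, and checking k=5: (14)/(26) = 0.5385 > 0.53.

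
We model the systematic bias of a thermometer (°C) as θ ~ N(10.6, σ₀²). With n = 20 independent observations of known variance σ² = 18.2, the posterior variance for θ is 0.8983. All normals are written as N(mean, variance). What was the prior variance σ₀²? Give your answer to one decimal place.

σ₀² = 69.9

For the Normal–Normal model with known σ², precisions add: τ_n = τ₀ + n/σ².
So 1/σ₀² = 1/0.8983 − 20/18.2 = 1.113214 − 1.098901 = 0.014313.
Hence σ₀² = 1/0.014313 ≈ 69.9.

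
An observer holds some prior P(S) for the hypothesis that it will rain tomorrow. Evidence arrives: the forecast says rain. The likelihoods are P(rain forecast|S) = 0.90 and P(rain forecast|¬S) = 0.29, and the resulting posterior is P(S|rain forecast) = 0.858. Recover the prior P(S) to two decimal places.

P(S) = 0.66

In odds form, posterior odds = prior odds × likelihood ratio, so prior odds = posterior odds ÷ LR.
Posterior odds = 0.858/(1−0.858) = 6.0423. LR = 0.90/0.29 = 3.1034.
Prior odds = 6.0423/3.1034 = 1.9470, so P(S) = 1.9470/(1+1.9470) ≈ 0.66.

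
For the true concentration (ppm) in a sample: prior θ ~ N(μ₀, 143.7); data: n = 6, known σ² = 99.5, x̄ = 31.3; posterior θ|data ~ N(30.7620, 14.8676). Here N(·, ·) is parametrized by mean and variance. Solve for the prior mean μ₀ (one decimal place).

The posterior mean is a precision-weighted average: μ_n = (τ₀μ₀ + τ_data·x̄)/(τ₀+τ_data), with τ₀=1/σ₀² and τ_data=n/σ².
Here τ₀ = 1/143.7 = 0.006959 and τ_data = 6/99.5 = 0.060302, so τ_n = 0.067261.
Rearranging for μ₀: μ₀ = (μ_n·τ_n − τ_data·x̄)/τ₀ = (30.7620·0.067261 − 0.060302·31.3) / 0.006959 = 0.181630/0.006959 ≈ 26.1.

μ₀ = 26.1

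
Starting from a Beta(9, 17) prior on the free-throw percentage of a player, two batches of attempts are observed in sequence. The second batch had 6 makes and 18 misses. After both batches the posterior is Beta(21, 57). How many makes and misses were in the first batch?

Sequential conjugate updates are equivalent to a single update on the pooled data, so total successes = posterior α − prior α and total failures = posterior β − prior β.
Total across both batches: 21−9=12 makes, 57−17=40 misses.
Subtract the second batch: 12−6=6 makes and 40−18=22 misses.

6 makes and 22 misses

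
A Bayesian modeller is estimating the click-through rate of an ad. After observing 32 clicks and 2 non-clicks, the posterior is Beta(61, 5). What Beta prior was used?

Beta(29, 3)

Under Beta–binomial conjugacy the posterior parameters are (a+s, b+f).
Subtract the data counts: 61−32=29, 5−2=3.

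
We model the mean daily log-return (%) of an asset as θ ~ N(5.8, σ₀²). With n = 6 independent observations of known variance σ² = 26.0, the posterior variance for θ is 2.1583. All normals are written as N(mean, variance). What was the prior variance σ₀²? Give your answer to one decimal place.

σ₀² = 4.3

Posterior precision equals prior precision plus data precision: 1/σ_n² = 1/σ₀² + n/σ².
So 1/σ₀² = 1/2.1583 − 6/26.0 = 0.463328 − 0.230769 = 0.232559.
Hence σ₀² = 1/0.232559 ≈ 4.3.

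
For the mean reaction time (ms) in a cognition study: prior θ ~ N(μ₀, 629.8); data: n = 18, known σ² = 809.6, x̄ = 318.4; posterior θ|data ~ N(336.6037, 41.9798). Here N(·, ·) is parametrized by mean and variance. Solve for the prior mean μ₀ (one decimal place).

μ₀ = 591.5

The posterior mean is a precision-weighted average: μ_n = (τ₀μ₀ + τ_data·x̄)/(τ₀+τ_data), with τ₀=1/σ₀² and τ_data=n/σ².
Here τ₀ = 1/629.8 = 0.001588 and τ_data = 18/809.6 = 0.022233, so τ_n = 0.023821.
Rearranging for μ₀: μ₀ = (μ_n·τ_n − τ_data·x̄)/τ₀ = (336.6037·0.023821 − 0.022233·318.4) / 0.001588 = 0.939250/0.001588 ≈ 591.5.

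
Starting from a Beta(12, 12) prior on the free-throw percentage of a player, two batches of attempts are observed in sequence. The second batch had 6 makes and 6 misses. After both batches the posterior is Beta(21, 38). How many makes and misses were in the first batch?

Sequential conjugate updates are equivalent to a single update on the pooled data, so total successes = posterior α − prior α and total failures = posterior β − prior β.
Total across both batches: 21−12=9 makes, 38−12=26 misses.
Subtract the second batch: 9−6=3 makes and 26−6=20 misses.

3 makes and 20 misses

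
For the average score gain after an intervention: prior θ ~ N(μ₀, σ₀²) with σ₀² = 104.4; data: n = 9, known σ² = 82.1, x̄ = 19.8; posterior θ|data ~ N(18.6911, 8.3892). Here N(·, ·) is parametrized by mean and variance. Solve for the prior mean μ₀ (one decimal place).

μ₀ = 6.0

The posterior mean is a precision-weighted average: μ_n = (τ₀μ₀ + τ_data·x̄)/(τ₀+τ_data), with τ₀=1/σ₀² and τ_data=n/σ².
Here τ₀ = 1/104.4 = 0.009579 and τ_data = 9/82.1 = 0.109622, so τ_n = 0.119201.
Rearranging for μ₀: μ₀ = (μ_n·τ_n − τ_data·x̄)/τ₀ = (18.6911·0.119201 − 0.109622·19.8) / 0.009579 = 0.057482/0.009579 ≈ 6.0.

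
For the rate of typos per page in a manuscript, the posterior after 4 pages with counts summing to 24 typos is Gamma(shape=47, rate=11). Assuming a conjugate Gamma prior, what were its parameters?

A Gamma(α, β) prior (rate parametrization) on a Poisson rate with n observations summing to S gives posterior Gamma(α+S, β+n).
So α = 47 − 24 = 23 and β = 11 − 4 = 7.

Gamma(shape=23, rate=7)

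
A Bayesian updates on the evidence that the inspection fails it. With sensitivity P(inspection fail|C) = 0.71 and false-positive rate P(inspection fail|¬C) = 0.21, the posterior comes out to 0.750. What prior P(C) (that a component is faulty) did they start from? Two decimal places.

In odds form, posterior odds = prior odds × likelihood ratio, so prior odds = posterior odds ÷ LR.
Posterior odds = 0.750/(1−0.750) = 3.0000. LR = 0.71/0.21 = 3.3810.
Prior odds = 3.0000/3.3810 = 0.8873, so P(C) = 0.8873/(1+0.8873) ≈ 0.47.

P(C) = 0.47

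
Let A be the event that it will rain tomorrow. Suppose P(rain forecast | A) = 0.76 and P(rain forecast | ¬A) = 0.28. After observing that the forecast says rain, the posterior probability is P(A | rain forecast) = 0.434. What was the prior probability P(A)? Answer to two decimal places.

P(A) = 0.22

In odds form, posterior odds = prior odds × likelihood ratio, so prior odds = posterior odds ÷ LR.
Posterior odds = 0.434/(1−0.434) = 0.7668. LR = 0.76/0.28 = 2.7143.
Prior odds = 0.7668/2.7143 = 0.2825, so P(A) = 0.2825/(1+0.2825) ≈ 0.22.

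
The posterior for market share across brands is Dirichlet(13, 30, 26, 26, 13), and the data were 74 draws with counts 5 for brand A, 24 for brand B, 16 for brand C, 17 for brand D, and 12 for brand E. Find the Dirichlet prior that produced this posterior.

For a Dirichlet(α) prior with multinomial counts c, the posterior is Dirichlet(α + c) componentwise.
Subtract each count from the matching posterior parameter: 13−5=8, 30−24=6, 26−16=10, 26−17=9, 13−12=1.

Dirichlet(8, 6, 10, 9, 1)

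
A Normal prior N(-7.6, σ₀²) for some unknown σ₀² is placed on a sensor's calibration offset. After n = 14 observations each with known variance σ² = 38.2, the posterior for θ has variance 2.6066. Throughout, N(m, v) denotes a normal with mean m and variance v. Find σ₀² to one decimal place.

σ₀² = 58.3

For the Normal–Normal model with known σ², precisions add: τ_n = τ₀ + n/σ².
So 1/σ₀² = 1/2.6066 − 14/38.2 = 0.383642 − 0.366492 = 0.017150.
Hence σ₀² = 1/0.017150 ≈ 58.3.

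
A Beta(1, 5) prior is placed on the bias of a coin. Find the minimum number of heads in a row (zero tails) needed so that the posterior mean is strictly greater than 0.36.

After k heads and 0 tails the posterior is Beta(1+k, 5), with mean (1+k)/(1+5+k).
Set (1+k)/(6+k) > 0.36 and solve: k > (0.36·6 − 1)/(1 − 0.36) = 1.812.
The smallest integer exceeding 1.812 is 2, and checking k=2: (3)/(8) = 0.3750 > 0.36.

k = 2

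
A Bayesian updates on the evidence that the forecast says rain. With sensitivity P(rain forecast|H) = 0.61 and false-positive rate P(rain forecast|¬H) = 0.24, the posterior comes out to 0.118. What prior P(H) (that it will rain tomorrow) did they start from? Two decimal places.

P(H) = 0.05

In odds form, posterior odds = prior odds × likelihood ratio, so prior odds = posterior odds ÷ LR.
Posterior odds = 0.118/(1−0.118) = 0.1338. LR = 0.61/0.24 = 2.5417.
Prior odds = 0.1338/2.5417 = 0.0526, so P(H) = 0.0526/(1+0.0526) ≈ 0.05.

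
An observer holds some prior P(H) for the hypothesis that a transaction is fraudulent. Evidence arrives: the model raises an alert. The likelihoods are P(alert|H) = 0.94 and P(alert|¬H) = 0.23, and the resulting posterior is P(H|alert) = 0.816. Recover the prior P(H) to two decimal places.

P(H) = 0.52

In odds form, posterior odds = prior odds × likelihood ratio, so prior odds = posterior odds ÷ LR.
Posterior odds = 0.816/(1−0.816) = 4.4348. LR = 0.94/0.23 = 4.0870.
Prior odds = 4.4348/4.0870 = 1.0851, so P(H) = 1.0851/(1+1.0851) ≈ 0.52.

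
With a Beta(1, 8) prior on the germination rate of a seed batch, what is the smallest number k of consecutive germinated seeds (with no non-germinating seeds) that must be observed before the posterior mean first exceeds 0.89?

k = 64

After k germinated seeds and 0 non-germinating seeds the posterior is Beta(1+k, 8), with mean (1+k)/(1+8+k).
Set (1+k)/(9+k) > 0.89 and solve: k > (0.89·9 − 1)/(1 − 0.89) = 63.727.
The smallest integer exceeding 63.727 is 64.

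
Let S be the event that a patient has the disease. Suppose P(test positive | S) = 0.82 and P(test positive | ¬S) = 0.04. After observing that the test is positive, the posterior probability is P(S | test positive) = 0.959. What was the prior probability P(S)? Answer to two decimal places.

In odds form, posterior odds = prior odds × likelihood ratio, so prior odds = posterior odds ÷ LR.
Posterior odds = 0.959/(1−0.959) = 23.3902. LR = 0.82/0.04 = 20.5000.
Prior odds = 23.3902/20.5000 = 1.1410, so P(S) = 1.1410/(1+1.1410) ≈ 0.53.

P(S) = 0.53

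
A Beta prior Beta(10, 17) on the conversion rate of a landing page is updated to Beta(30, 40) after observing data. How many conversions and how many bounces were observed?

Under Beta–binomial conjugacy the posterior parameters are (α+s, β+f).
Match parameters: s=30−10=20, f=40−17=23.

20 conversions and 23 bounces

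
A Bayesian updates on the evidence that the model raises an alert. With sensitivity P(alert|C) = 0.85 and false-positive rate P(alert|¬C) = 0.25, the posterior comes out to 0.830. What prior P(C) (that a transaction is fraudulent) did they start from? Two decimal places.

Bayes' rule in odds form gives O(C|E) = O(C)·[P(E|C)/P(E|¬C)], hence O(C) = O(C|E)/LR.
Posterior odds = 0.830/(1−0.830) = 4.8824. LR = 0.85/0.25 = 3.4000.
Prior odds = 4.8824/3.4000 = 1.4360, so P(C) = 1.4360/(1+1.4360) ≈ 0.59.

P(C) = 0.59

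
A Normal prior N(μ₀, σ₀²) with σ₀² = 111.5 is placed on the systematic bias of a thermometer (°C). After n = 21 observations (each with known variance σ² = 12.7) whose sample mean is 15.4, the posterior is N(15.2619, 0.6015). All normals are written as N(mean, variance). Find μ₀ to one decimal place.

μ₀ = -10.2

The posterior mean is a precision-weighted average: μ_n = (τ₀μ₀ + τ_data·x̄)/(τ₀+τ_data), with τ₀=1/σ₀² and τ_data=n/σ².
Here τ₀ = 1/111.5 = 0.008969 and τ_data = 21/12.7 = 1.653543, so τ_n = 1.662512.
Rearranging for μ₀: μ₀ = (μ_n·τ_n − τ_data·x̄)/τ₀ = (15.2619·1.662512 − 1.653543·15.4) / 0.008969 = -0.091470/0.008969 ≈ -10.2.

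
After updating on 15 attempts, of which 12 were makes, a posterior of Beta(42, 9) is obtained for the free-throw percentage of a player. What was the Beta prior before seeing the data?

A Beta(α, β) prior with s successes and f failures in binomial data gives a Beta(α+s, β+f) posterior.
Subtract the data counts: 42−12=30, 9−3=6.

Beta(30, 6)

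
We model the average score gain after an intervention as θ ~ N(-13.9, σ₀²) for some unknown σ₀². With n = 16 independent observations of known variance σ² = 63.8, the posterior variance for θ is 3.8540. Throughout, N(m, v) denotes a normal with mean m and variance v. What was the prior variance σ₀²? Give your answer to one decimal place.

Posterior precision equals prior precision plus data precision: 1/σ_n² = 1/σ₀² + n/σ².
So 1/σ₀² = 1/3.8540 − 16/63.8 = 0.259471 − 0.250784 = 0.008687.
Hence σ₀² = 1/0.008687 ≈ 115.1.

σ₀² = 115.1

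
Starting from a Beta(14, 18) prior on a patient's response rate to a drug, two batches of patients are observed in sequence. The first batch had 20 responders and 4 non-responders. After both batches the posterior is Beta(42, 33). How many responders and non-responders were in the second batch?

8 responders and 11 non-responders

Sequential conjugate updates are equivalent to a single update on the pooled data, so total successes = posterior α − prior α and total failures = posterior β − prior β.
Total across both batches: 42−14=28 responders, 33−18=15 non-responders.
Subtract the first batch: 28−20=8 responders and 15−4=11 non-responders.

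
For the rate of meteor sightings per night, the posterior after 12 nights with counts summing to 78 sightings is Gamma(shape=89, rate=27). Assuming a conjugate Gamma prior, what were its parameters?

A Gamma(α, β) prior (rate parametrization) on a Poisson rate with n observations summing to S gives posterior Gamma(α+S, β+n).
So α = 89 − 78 = 11 and β = 27 − 12 = 15.

Gamma(shape=11, rate=15)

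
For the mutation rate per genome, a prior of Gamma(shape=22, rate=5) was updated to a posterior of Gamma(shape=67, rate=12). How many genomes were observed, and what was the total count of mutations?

n = 7 genomes with total 45 mutations

Gamma–Poisson conjugacy: posterior shape = α + Σxᵢ, posterior rate = β + n.
Matching: Σxᵢ = 67 − 22 = 45 and n = 12 − 5 = 7.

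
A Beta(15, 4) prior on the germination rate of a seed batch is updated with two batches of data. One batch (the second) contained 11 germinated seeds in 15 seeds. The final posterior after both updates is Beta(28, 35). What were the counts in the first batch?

Sequential conjugate updates are equivalent to a single update on the pooled data, so total successes = posterior α − prior α and total failures = posterior β − prior β.
Total across both batches: 28−15=13 germinated seeds, 35−4=31 non-germinating seeds.
Subtract the second batch: 13−11=2 germinated seeds and 31−4=27 non-germinating seeds.

2 germinated seeds and 27 non-germinating seeds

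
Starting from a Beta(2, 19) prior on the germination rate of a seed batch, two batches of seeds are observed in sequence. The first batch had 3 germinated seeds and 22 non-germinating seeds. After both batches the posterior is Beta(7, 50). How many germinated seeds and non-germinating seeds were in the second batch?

Sequential conjugate updates are equivalent to a single update on the pooled data, so total successes = posterior α − prior α and total failures = posterior β − prior β.
Total across both batches: 7−2=5 germinated seeds, 50−19=31 non-germinating seeds.
Subtract the first batch: 5−3=2 germinated seeds and 31−22=9 non-germinating seeds.

2 germinated seeds and 9 non-germinating seeds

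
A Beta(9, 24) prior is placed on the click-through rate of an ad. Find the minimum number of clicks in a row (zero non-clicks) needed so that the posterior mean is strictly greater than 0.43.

After k clicks and 0 non-clicks the posterior is Beta(9+k, 24), with mean (9+k)/(9+24+k).
Set (9+k)/(33+k) > 0.43 and solve: k > (0.43·33 − 9)/(1 − 0.43) = 9.105.
The smallest integer exceeding 9.105 is 10, and checking k=10: (19)/(43) = 0.4419 > 0.43.

k = 10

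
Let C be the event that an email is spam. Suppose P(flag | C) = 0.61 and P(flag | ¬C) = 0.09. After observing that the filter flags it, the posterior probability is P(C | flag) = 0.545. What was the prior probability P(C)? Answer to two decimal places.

P(C) = 0.15

Bayes' rule in odds form gives O(C|E) = O(C)·[P(E|C)/P(E|¬C)], hence O(C) = O(C|E)/LR.
Posterior odds = 0.545/(1−0.545) = 1.1978. LR = 0.61/0.09 = 6.7778.
Prior odds = 1.1978/6.7778 = 0.1767, so P(C) = 0.1767/(1+0.1767) ≈ 0.15.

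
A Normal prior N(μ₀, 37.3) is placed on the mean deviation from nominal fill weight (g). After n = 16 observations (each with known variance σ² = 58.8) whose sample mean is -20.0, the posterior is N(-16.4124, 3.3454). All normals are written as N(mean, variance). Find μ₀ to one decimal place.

μ₀ = 20.0

The posterior mean is a precision-weighted average: μ_n = (τ₀μ₀ + τ_data·x̄)/(τ₀+τ_data), with τ₀=1/σ₀² and τ_data=n/σ².
Here τ₀ = 1/37.3 = 0.026810 and τ_data = 16/58.8 = 0.272109, so τ_n = 0.298919.
Rearranging for μ₀: μ₀ = (μ_n·τ_n − τ_data·x̄)/τ₀ = (-16.4124·0.298919 − 0.272109·-20.0) / 0.026810 = 0.536202/0.026810 ≈ 20.0.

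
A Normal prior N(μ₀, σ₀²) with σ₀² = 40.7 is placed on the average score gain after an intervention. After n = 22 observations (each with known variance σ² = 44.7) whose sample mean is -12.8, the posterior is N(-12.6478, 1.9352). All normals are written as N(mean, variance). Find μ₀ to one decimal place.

μ₀ = -9.6

With known observation variance, the Normal–Normal posterior has precision τ_n = τ₀ + n/σ² and mean μ_n = (τ₀μ₀ + (n/σ²)x̄)/τ_n.
Here τ₀ = 1/40.7 = 0.024570 and τ_data = 22/44.7 = 0.492170, so τ_n = 0.516740.
Rearranging for μ₀: μ₀ = (μ_n·τ_n − τ_data·x̄)/τ₀ = (-12.6478·0.516740 − 0.492170·-12.8) / 0.024570 = -0.235848/0.024570 ≈ -9.6.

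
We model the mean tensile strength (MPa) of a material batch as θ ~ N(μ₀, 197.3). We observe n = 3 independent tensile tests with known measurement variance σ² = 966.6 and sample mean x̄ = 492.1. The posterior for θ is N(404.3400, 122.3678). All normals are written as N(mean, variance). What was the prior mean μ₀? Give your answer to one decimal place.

μ₀ = 350.6

With known observation variance, the Normal–Normal posterior has precision τ_n = τ₀ + n/σ² and mean μ_n = (τ₀μ₀ + (n/σ²)x̄)/τ_n.
Here τ₀ = 1/197.3 = 0.005068 and τ_data = 3/966.6 = 0.003104, so τ_n = 0.008172.
Rearranging for μ₀: μ₀ = (μ_n·τ_n − τ_data·x̄)/τ₀ = (404.3400·0.008172 − 0.003104·492.1) / 0.005068 = 1.776788/0.005068 ≈ 350.6.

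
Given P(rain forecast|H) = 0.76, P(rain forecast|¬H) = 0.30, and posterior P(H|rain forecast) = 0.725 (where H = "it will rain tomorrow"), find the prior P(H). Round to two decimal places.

In odds form, posterior odds = prior odds × likelihood ratio, so prior odds = posterior odds ÷ LR.
Posterior odds = 0.725/(1−0.725) = 2.6364. LR = 0.76/0.30 = 2.5333.
Prior odds = 2.6364/2.5333 = 1.0407, so P(H) = 1.0407/(1+1.0407) ≈ 0.51.

P(H) = 0.51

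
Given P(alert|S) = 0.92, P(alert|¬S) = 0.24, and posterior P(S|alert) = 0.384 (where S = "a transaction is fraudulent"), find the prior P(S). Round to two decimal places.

In odds form, posterior odds = prior odds × likelihood ratio, so prior odds = posterior odds ÷ LR.
Posterior odds = 0.384/(1−0.384) = 0.6234. LR = 0.92/0.24 = 3.8333.
Prior odds = 0.6234/3.8333 = 0.1626, so P(S) = 0.1626/(1+0.1626) ≈ 0.14.

P(S) = 0.14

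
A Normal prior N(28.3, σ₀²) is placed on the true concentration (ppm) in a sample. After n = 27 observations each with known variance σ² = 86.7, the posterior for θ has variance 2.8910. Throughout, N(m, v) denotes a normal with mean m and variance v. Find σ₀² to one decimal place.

σ₀² = 29.0

Posterior precision equals prior precision plus data precision: 1/σ_n² = 1/σ₀² + n/σ².
So 1/σ₀² = 1/2.8910 − 27/86.7 = 0.345901 − 0.311419 = 0.034482.
Hence σ₀² = 1/0.034482 ≈ 29.0.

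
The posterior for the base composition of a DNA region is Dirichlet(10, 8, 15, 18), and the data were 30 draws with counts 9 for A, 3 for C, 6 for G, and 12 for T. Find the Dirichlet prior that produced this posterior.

Dirichlet(1, 5, 9, 6)

For a Dirichlet(α) prior with multinomial counts c, the posterior is Dirichlet(α + c) componentwise.
Subtract each count from the matching posterior parameter: 10−9=1, 8−3=5, 15−6=9, 18−12=6.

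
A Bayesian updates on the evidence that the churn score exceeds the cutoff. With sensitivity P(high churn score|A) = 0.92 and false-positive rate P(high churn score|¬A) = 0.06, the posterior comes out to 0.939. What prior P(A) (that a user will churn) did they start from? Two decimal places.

P(A) = 0.50

In odds form, posterior odds = prior odds × likelihood ratio, so prior odds = posterior odds ÷ LR.
Posterior odds = 0.939/(1−0.939) = 15.3934. LR = 0.92/0.06 = 15.3333.
Prior odds = 15.3934/15.3333 = 1.0039, so P(A) = 1.0039/(1+1.0039) ≈ 0.50.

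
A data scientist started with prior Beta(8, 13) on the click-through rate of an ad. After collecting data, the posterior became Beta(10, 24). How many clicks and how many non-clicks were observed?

2 clicks and 11 non-clicks

A Beta(a, b) prior with s successes and f failures in binomial data gives a Beta(a+s, b+f) posterior.
So s = 10 − 8 = 2 and f = 24 − 13 = 11.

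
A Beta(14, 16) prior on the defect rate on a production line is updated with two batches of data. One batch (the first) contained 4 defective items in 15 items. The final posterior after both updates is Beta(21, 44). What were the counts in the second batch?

Sequential conjugate updates are equivalent to a single update on the pooled data, so total successes = posterior α − prior α and total failures = posterior β − prior β.
Total across both batches: 21−14=7 defective items, 44−16=28 good items.
Subtract the first batch: 7−4=3 defective items and 28−11=17 good items.

3 defective items and 17 good items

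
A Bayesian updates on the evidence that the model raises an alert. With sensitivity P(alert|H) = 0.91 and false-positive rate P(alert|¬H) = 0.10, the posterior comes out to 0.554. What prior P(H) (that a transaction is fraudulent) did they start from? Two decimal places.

P(H) = 0.12

Bayes' rule in odds form gives O(H|E) = O(H)·[P(E|H)/P(E|¬H)], hence O(H) = O(H|E)/LR.
Posterior odds = 0.554/(1−0.554) = 1.2422. LR = 0.91/0.10 = 9.1000.
Prior odds = 1.2422/9.1000 = 0.1365, so P(H) = 0.1365/(1+0.1365) ≈ 0.12.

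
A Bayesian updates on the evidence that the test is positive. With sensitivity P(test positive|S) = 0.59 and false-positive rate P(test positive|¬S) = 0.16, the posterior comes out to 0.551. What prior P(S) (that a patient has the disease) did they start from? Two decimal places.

In odds form, posterior odds = prior odds × likelihood ratio, so prior odds = posterior odds ÷ LR.
Posterior odds = 0.551/(1−0.551) = 1.2272. LR = 0.59/0.16 = 3.6875.
Prior odds = 1.2272/3.6875 = 0.3328, so P(S) = 0.3328/(1+0.3328) ≈ 0.25.

P(S) = 0.25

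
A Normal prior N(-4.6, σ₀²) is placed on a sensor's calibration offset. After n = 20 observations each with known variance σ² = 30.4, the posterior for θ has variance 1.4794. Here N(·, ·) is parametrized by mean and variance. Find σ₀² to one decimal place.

Posterior precision equals prior precision plus data precision: 1/σ_n² = 1/σ₀² + n/σ².
So 1/σ₀² = 1/1.4794 − 20/30.4 = 0.675950 − 0.657895 = 0.018055.
Hence σ₀² = 1/0.018055 ≈ 55.4.

σ₀² = 55.4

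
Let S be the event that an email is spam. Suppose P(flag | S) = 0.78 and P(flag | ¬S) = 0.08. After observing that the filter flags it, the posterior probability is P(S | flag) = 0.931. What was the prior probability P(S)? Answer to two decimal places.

P(S) = 0.58

In odds form, posterior odds = prior odds × likelihood ratio, so prior odds = posterior odds ÷ LR.
Posterior odds = 0.931/(1−0.931) = 13.4928. LR = 0.78/0.08 = 9.7500.
Prior odds = 13.4928/9.7500 = 1.3839, so P(S) = 1.3839/(1+1.3839) ≈ 0.58.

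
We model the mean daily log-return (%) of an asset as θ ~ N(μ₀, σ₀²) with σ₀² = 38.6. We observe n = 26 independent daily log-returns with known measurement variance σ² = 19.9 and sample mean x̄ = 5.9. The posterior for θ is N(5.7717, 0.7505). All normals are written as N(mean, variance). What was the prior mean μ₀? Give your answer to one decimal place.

μ₀ = -0.7

The posterior mean is a precision-weighted average: μ_n = (τ₀μ₀ + τ_data·x̄)/(τ₀+τ_data), with τ₀=1/σ₀² and τ_data=n/σ².
Here τ₀ = 1/38.6 = 0.025907 and τ_data = 26/19.9 = 1.306533, so τ_n = 1.332440.
Rearranging for μ₀: μ₀ = (μ_n·τ_n − τ_data·x̄)/τ₀ = (5.7717·1.332440 − 1.306533·5.9) / 0.025907 = -0.018101/0.025907 ≈ -0.7.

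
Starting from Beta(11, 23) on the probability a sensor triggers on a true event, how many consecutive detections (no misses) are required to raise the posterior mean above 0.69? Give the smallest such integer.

k = 41

After k detections and 0 misses the posterior is Beta(11+k, 23), with mean (11+k)/(11+23+k).
Set (11+k)/(34+k) > 0.69 and solve: k > (0.69·34 − 11)/(1 − 0.69) = 40.194.
The smallest integer exceeding 40.194 is 41.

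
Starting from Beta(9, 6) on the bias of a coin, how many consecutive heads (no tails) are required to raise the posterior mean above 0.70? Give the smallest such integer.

After k heads and 0 tails the posterior is Beta(9+k, 6), with mean (9+k)/(9+6+k).
Set (9+k)/(15+k) > 0.70 and solve: k > (0.70·15 − 9)/(1 − 0.70) = 5.000.
The smallest integer exceeding 5.000 is 6, and checking k=6: (15)/(21) = 0.7143 > 0.70.

k = 6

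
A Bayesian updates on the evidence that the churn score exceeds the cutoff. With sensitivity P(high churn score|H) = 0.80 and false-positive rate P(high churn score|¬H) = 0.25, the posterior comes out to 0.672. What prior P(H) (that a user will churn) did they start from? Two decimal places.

P(H) = 0.39

Bayes' rule in odds form gives O(H|E) = O(H)·[P(E|H)/P(E|¬H)], hence O(H) = O(H|E)/LR.
Posterior odds = 0.672/(1−0.672) = 2.0488. LR = 0.80/0.25 = 3.2000.
Prior odds = 2.0488/3.2000 = 0.6402, so P(H) = 0.6402/(1+0.6402) ≈ 0.39.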